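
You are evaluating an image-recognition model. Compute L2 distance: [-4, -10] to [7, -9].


d = √((-4-7)² + (-10+ 9)²)
  = √(121 + 1)
  = √122 = 11.0454

11.0454


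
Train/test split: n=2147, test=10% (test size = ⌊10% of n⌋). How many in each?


Test = ⌊2147·10/100⌋ = 214
Train = 2147 - 214 = 1933

Train: 1933, Test: 214


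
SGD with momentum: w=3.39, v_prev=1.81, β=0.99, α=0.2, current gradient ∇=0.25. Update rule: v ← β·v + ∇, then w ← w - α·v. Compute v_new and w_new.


v_new = 0.99·1.81 + 0.25 = 1.7919 + 0.25 = 2.0419
w_new = 3.39 - 0.2·2.0419 = 3.39 - 0.40838 = 2.98162

v_new=2.0419, w_new=2.98162


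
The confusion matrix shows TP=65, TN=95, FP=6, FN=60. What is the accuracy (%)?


Accuracy = (TP+TN)/(TP+TN+FP+FN)
= (65+95)/(226)
= 160/226 = 70.8%

70.8%


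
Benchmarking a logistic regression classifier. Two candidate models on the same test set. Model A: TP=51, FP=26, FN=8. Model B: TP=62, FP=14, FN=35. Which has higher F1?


Model A: P=51/77=0.6623, R=51/59=0.8644, F1=2PR/(P+R)=2TP/(2TP+FP+FN)=102/136=0.75
Model B: P=62/76=0.8158, R=62/97=0.6392, F1=2PR/(P+R)=2TP/(2TP+FP+FN)=124/173=0.7168
0.75 > 0.7168 → Model A

Model A


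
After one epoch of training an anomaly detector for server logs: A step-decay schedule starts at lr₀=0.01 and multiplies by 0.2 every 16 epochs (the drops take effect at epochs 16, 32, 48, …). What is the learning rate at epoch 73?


n_drops = ⌊73/16⌋ = 4
lr = 0.01·0.2^4 = 0.01·0.0016 = 0.000016

0.000016


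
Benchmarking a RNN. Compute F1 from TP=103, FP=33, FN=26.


Precision = 103/136 = 0.7574
Recall = 103/129 = 0.7984
F1 = 2·P·R/(P+R) = 2·TP/(2·TP+FP+FN) = 206/(206+33+26) = 206/265 = 0.7774

0.7774


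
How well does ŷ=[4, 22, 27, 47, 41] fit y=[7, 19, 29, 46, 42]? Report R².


ȳ = 28.6
SS_res = Σ(y-ŷ)² = 24
SS_tot = Σ(y-ȳ)² = 1041.2
R² = 1 - SS_res/SS_tot = 1 - 0.0231 = 0.9769

0.9769


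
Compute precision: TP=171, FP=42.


Precision = TP/(TP+FP)
= 171/(171+42)
= 171/213 = 80.28%

80.28%


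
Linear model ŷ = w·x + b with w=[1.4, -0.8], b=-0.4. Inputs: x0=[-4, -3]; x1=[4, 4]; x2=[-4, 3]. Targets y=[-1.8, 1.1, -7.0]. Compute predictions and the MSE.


ŷ0 = (1.4)·(-4) + (-0.8)·(-3) - 0.4 = -3.6
ŷ1 = (1.4)·(4) + (-0.8)·(4) - 0.4 = 2.0
ŷ2 = (1.4)·(-4) + (-0.8)·(3) - 0.4 = -8.4
errors² = [3.24, 0.81, 1.96]
MSE = 6.0100/3 = 2.0033

2.0033


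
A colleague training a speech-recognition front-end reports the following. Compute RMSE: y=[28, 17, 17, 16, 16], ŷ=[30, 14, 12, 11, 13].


MSE = 72/5 = 14.4
RMSE = √(72/5) = 3.7947

3.7947


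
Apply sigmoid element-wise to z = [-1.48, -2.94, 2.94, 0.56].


σ(-1.48) = 1/(1+e^1.48) = 0.1854
σ(-2.94) = 1/(1+e^2.94) = 0.0502
σ(2.94) = 1/(1+e^-2.94) = 0.9498
σ(0.56) = 1/(1+e^-0.56) = 0.6365
result = [0.1854, 0.0502, 0.9498, 0.6365]

[0.1854, 0.0502, 0.9498, 0.6365]


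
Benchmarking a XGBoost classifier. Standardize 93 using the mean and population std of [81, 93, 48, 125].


μ = 86.75, σ = 27.5534
z = (93 - 86.75)/27.5534 = 0.2268

0.2268


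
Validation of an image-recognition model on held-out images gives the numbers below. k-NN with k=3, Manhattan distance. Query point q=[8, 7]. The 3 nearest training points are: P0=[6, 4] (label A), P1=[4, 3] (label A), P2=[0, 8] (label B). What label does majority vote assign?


d(q,P0) = 5  (label A)
d(q,P1) = 8  (label A)
d(q,P2) = 9  (label B)
Votes: A=2, B=1
Majority → A

A


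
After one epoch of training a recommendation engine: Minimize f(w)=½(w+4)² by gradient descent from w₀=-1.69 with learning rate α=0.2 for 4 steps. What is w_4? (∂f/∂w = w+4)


step 1: grad = -1.69+4 = 2.31; w = -1.69 - 0.2·(2.31) = -2.152
step 2: grad = -2.152+4 = 1.848; w = -2.152 - 0.2·(1.848) = -2.5216
step 3: grad = -2.5216+4 = 1.4784; w = -2.5216 - 0.2·(1.4784) = -2.81728
step 4: grad = -2.81728+4 = 1.18272; w = -2.81728 - 0.2·(1.18272) = -3.053824

-3.053824


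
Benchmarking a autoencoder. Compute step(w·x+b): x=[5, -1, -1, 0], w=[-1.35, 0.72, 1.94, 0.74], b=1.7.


z = (5)·(-1.35) + (-1)·(0.72) + (-1)·(1.94) + (0)·(0.74) + 1.7
  = -7.71
step(z) = 0 (z<0)

0


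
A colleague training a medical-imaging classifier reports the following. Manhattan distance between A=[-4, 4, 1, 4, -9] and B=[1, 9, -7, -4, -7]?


d = |-4-1| + |4-9| + |1+ 7| + |4+ 4| + |-9+ 7|
  = 5 + 5 + 8 + 8 + 2
  = 28

28


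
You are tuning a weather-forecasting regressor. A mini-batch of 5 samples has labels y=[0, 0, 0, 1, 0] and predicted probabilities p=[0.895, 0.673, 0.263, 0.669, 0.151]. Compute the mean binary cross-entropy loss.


L[0] = -ln(1-0.895) = -ln(0.105) = 2.2538
L[1] = -ln(1-0.673) = -ln(0.327) = 1.1178
L[2] = -ln(1-0.263) = -ln(0.737) = 0.3052
L[3] = -ln(0.669) = 0.402
L[4] = -ln(1-0.151) = -ln(0.849) = 0.1637
mean = (2.2538 + 1.1178 + 0.3052 + 0.402 + 0.1637)/5 = 0.8485

0.8485


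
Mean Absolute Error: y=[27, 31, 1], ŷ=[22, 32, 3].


Absolute errors: |27-22|=5, |31-32|=1, |1-3|=2
Sum = 8
MAE = 8/3 = 8/3

8/3


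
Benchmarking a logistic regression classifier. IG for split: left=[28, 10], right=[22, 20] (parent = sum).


Parent = [50, 30], H_parent = 0.9544
H_left = 0.8315 (n=38), H_right = 0.9984 (n=42)
H_children = (38/80)·0.8315 + (42/80)·0.9984 = 0.9191
IG = 0.9544 - 0.9191 = 0.0353

0.0353


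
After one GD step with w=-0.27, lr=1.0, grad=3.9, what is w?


w_new = w - α·∇
= -0.27 - 1.0·3.9
= -0.27 - 3.9
= -4.17

-4.17


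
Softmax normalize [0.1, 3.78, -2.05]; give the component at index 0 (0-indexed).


Exponentials: e^0.1=1.1052, e^3.78=43.816, e^-2.05=0.1287
Sum = 45.0499
Softmax = [0.0245, 0.9726, 0.0029]
p[0] = 1.1052/45.0499 = 0.0245

0.0245


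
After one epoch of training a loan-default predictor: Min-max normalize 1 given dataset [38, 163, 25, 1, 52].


min=1, max=163
(1-1)/(163-1) = 0/162 = 0.0

0.0


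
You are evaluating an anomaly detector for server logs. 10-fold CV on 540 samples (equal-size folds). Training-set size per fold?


Fold size = 540/10 = 54
Training per fold = 540 - 54 = 486

486


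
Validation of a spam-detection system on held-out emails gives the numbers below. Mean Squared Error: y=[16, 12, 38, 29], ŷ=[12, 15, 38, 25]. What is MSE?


Squared errors: (16-12)²=16, (12-15)²=9, (38-38)²=0, (29-25)²=16
Sum = 41
MSE = 41/4 = 41/4

41/4


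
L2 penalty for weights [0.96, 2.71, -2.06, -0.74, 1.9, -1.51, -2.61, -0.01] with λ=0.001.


‖w‖₂² = (0.96)² + (2.71)² + (-2.06)² + (-0.74)² + (1.9)² + (-1.51)² + (-2.61)² + (-0.01)²
     = 0.9216 + 7.3441 + 4.2436 + 0.5476 + 3.61 + 2.2801 + 6.8121 + 0.0001
     = 25.7592
λ·‖w‖₂² = 0.001·25.7592 = 0.025759

0.025759


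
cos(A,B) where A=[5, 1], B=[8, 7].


A·B = 5·8 + 1·7 = 47
‖A‖ = √26 = 5.099, ‖B‖ = √113 = 10.6301
cos = 47/(√26·√113) = 47/√2938 = 0.8671

0.8671


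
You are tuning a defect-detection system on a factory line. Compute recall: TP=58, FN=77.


Recall = TP/(TP+FN)
= 58/(58+77)
= 58/135 = 42.96%

42.96%


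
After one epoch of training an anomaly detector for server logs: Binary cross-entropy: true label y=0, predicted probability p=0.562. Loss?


BCE = -[y·ln(p) + (1-y)·ln(1-p)]
= -0 - 1·ln(1-0.562)
= -ln(0.438) = 0.8255

0.8255


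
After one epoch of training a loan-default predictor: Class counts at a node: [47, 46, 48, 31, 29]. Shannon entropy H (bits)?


Probabilities: [47/201, 46/201, 48/201, 31/201, 29/201] ≈ [0.2338, 0.2289, 0.2388, 0.1542, 0.1443]
H = -((47/201)·log₂(47/201) + (46/201)·log₂(46/201) + (48/201)·log₂(48/201) + (31/201)·log₂(31/201) + (29/201)·log₂(29/201))
  = 2.2894 bits

2.2894 bits


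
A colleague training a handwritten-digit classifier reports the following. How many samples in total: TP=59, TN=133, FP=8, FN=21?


Total = TP + TN + FP + FN
= 59 + 133 + 8 + 21
= 221
(Predicted positive: 67, predicted negative: 154)

221


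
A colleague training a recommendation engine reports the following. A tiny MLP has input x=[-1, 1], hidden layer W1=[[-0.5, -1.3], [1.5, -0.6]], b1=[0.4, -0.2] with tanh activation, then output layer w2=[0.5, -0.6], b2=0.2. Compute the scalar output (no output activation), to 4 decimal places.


z1[0] = (-0.5)·(-1) + (-1.3)·(1) + 0.4 = -0.4
z1[1] = (1.5)·(-1) + (-0.6)·(1) - 0.2 = -2.3
h = tanh(z1) = [-0.3799, -0.9801]
output = (0.5)·(-0.3799) + (-0.6)·(-0.9801) + 0.2 = 0.5981

0.5981


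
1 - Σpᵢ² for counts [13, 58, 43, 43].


Probabilities: [13/157, 58/157, 43/157, 43/157] ≈ [0.0828, 0.3694, 0.2739, 0.2739]
Σpᵢ² = (169 + 3364 + 1849 + 1849)/157² = 7231/24649
Gini = 1 - Σpᵢ² = 1 - 7231/24649 = 0.7066

0.7066


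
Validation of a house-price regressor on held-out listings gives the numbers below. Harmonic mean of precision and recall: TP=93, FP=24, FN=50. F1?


Precision = 93/117 = 0.7949
Recall = 93/143 = 0.6503
F1 = 2·P·R/(P+R) = 2·TP/(2·TP+FP+FN) = 186/(186+24+50) = 186/260 = 0.7154

0.7154


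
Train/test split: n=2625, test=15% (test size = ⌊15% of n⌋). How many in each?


Test = ⌊2625·15/100⌋ = 393
Train = 2625 - 393 = 2232

Train: 2232, Test: 393


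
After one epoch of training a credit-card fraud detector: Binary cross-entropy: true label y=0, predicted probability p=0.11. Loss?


BCE = -[y·ln(p) + (1-y)·ln(1-p)]
= -0 - 1·ln(1-0.11)
= -ln(0.89) = 0.1165

0.1165


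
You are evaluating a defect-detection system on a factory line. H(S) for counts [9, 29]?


Probabilities: [9/38, 29/38] ≈ [0.2368, 0.7632]
H = -((9/38)·log₂(9/38) + (29/38)·log₂(29/38))
  = 0.7897 bits

0.7897 bits


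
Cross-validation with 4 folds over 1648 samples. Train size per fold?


Fold size = 1648/4 = 412
Training per fold = 1648 - 412 = 1236

1236


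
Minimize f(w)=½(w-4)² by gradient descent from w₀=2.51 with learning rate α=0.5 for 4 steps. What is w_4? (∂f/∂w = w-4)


step 1: grad = 2.51-4 = -1.49; w = 2.51 - 0.5·(-1.49) = 3.255
step 2: grad = 3.255-4 = -0.745; w = 3.255 - 0.5·(-0.745) = 3.6275
step 3: grad = 3.6275-4 = -0.3725; w = 3.6275 - 0.5·(-0.3725) = 3.81375
step 4: grad = 3.81375-4 = -0.18625; w = 3.81375 - 0.5·(-0.18625) = 3.906875

3.906875


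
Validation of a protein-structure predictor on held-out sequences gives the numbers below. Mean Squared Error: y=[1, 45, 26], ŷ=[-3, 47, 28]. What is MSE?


Squared errors: (1+ 3)²=16, (45-47)²=4, (26-28)²=4
Sum = 24
MSE = 24/3 = 8

8


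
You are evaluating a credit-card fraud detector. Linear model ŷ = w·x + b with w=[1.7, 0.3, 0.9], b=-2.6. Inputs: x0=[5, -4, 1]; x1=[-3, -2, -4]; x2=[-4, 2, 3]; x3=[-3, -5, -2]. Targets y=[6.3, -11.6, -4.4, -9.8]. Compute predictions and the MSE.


ŷ0 = (1.7)·(5) + (0.3)·(-4) + (0.9)·(1) - 2.6 = 5.6
ŷ1 = (1.7)·(-3) + (0.3)·(-2) + (0.9)·(-4) - 2.6 = -11.9
ŷ2 = (1.7)·(-4) + (0.3)·(2) + (0.9)·(3) - 2.6 = -6.1
ŷ3 = (1.7)·(-3) + (0.3)·(-5) + (0.9)·(-2) - 2.6 = -11.0
errors² = [0.49, 0.09, 2.89, 1.44]
MSE = 4.9100/4 = 1.2275

1.2275


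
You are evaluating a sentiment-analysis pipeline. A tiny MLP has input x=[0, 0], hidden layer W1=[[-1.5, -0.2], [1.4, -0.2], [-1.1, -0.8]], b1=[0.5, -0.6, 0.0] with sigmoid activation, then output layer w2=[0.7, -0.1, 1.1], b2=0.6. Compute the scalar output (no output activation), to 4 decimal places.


z1[0] = (-1.5)·(0) + (-0.2)·(0) + 0.5 = 0.5
z1[1] = (1.4)·(0) + (-0.2)·(0) - 0.6 = -0.6
z1[2] = (-1.1)·(0) + (-0.8)·(0) + 0.0 = 0.0
h = sigmoid(z1) = [0.6225, 0.3543, 0.5]
output = (0.7)·(0.6225) + (-0.1)·(0.3543) + (1.1)·(0.5) + 0.6 = 1.5503

1.5503


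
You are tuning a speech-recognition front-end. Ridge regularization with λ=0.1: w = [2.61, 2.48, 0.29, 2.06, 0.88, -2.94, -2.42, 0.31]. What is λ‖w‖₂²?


‖w‖₂² = (2.61)² + (2.48)² + (0.29)² + (2.06)² + (0.88)² + (-2.94)² + (-2.42)² + (0.31)²
     = 6.8121 + 6.1504 + 0.0841 + 4.2436 + 0.7744 + 8.6436 + 5.8564 + 0.0961
     = 32.6607
λ·‖w‖₂² = 0.1·32.6607 = 3.26607

3.26607


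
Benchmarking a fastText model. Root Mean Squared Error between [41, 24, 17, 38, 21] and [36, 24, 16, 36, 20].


MSE = 31/5 = 6.2
RMSE = √(31/5) = 2.49

2.49


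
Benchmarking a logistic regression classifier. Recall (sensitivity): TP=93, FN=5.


Recall = TP/(TP+FN)
= 93/(93+5)
= 93/98 = 94.9%

94.9%


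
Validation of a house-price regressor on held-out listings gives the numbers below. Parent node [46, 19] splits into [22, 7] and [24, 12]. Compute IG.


Parent = [46, 19], H_parent = 0.8717
H_left = 0.7973 (n=29), H_right = 0.9183 (n=36)
H_children = (29/65)·0.7973 + (36/65)·0.9183 = 0.8643
IG = 0.8717 - 0.8643 = 0.0074

0.0074


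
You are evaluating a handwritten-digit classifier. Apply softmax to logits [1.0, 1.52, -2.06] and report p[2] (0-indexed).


Exponentials: e^1.0=2.7183, e^1.52=4.5722, e^-2.06=0.1275
Sum = 7.418
Softmax = [0.3664, 0.6164, 0.0172]
p[2] = 0.1275/7.418 = 0.0172

0.0172


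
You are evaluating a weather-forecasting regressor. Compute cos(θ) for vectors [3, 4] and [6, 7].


A·B = 3·6 + 4·7 = 46
‖A‖ = √25 = 5, ‖B‖ = √85 = 9.2195
cos = 46/(√25·√85) = 46/√2125 = 0.9979

0.9979


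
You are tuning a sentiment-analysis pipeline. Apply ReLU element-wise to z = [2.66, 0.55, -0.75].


ReLU(2.66) = max(0, 2.66) = 2.66
ReLU(0.55) = max(0, 0.55) = 0.55
ReLU(-0.75) = max(0, -0.75) = 0.0
result = [2.66, 0.55, 0.0]

[2.66, 0.55, 0.0]


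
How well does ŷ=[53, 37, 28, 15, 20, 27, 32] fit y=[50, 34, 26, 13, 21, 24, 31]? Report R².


ȳ = 28.4286
SS_res = Σ(y-ŷ)² = 37
SS_tot = Σ(y-ȳ)² = 821.71
R² = 1 - SS_res/SS_tot = 1 - 0.045 = 0.955

0.955


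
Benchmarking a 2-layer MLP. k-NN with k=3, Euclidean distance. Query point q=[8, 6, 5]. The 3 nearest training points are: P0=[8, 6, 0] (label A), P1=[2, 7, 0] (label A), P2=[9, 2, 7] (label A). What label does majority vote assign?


d(q,P0) = 5.0  (label A)
d(q,P1) = 7.874  (label A)
d(q,P2) = 4.5826  (label A)
Votes: A=3, B=0
Majority → A

A


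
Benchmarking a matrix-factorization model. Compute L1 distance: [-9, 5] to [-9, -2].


d = |-9+ 9| + |5+ 2|
  = 0 + 7
  = 7

7


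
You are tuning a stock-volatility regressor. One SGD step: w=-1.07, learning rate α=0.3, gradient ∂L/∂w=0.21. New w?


w_new = w - α·∇
= -1.07 - 0.3·0.21
= -1.07 - 0.063
= -1.133

-1.133


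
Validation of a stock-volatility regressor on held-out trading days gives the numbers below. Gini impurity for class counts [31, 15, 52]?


Probabilities: [31/98, 15/98, 52/98] ≈ [0.3163, 0.1531, 0.5306]
Σpᵢ² = (961 + 225 + 2704)/98² = 3890/9604
Gini = 1 - Σpᵢ² = 1 - 3890/9604 = 0.595

0.595


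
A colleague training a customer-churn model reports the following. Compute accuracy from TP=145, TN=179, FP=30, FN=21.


Accuracy = (TP+TN)/(TP+TN+FP+FN)
= (145+179)/(375)
= 324/375 = 86.4%

86.4%


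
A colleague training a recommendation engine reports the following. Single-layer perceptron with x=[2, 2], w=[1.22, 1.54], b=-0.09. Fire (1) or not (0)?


z = (2)·(1.22) + (2)·(1.54) - 0.09
  = 5.43
step(z) = 1 (z≥0)

1


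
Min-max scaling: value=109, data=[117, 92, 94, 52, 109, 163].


min=52, max=163
(109-52)/(163-52) = 57/111 = 0.5135

0.5135


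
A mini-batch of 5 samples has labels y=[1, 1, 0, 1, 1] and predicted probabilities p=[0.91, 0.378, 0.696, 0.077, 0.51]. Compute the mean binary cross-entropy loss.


L[0] = -ln(0.91) = 0.0943
L[1] = -ln(0.378) = 0.9729
L[2] = -ln(1-0.696) = -ln(0.304) = 1.1907
L[3] = -ln(0.077) = 2.5639
L[4] = -ln(0.51) = 0.6733
mean = (0.0943 + 0.9729 + 1.1907 + 2.5639 + 0.6733)/5 = 1.099

1.099


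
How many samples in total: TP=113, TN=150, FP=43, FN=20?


Total = TP + TN + FP + FN
= 113 + 150 + 43 + 20
= 326
(Predicted positive: 156, predicted negative: 170)

326


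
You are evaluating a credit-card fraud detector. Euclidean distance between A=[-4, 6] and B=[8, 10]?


d = √((-4-8)² + (6-10)²)
  = √(144 + 16)
  = √160 = 12.6491

12.6491


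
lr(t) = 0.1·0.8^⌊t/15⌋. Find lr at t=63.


n_drops = ⌊63/15⌋ = 4
lr = 0.1·0.8^4 = 0.1·0.4096 = 0.04096

0.04096


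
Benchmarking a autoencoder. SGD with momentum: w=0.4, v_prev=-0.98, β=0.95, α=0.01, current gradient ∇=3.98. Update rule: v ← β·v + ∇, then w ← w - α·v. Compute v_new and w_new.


v_new = 0.95·-0.98 + 3.98 = -0.931 + 3.98 = 3.049
w_new = 0.4 - 0.01·3.049 = 0.4 - 0.03049 = 0.36951

v_new=3.049, w_new=0.36951


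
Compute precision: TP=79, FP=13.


Precision = TP/(TP+FP)
= 79/(79+13)
= 79/92 = 85.87%

85.87%


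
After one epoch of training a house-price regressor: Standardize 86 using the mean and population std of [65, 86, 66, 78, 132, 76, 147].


μ = 92.8571, σ = 30.5026
z = (86 - 92.8571)/30.5026 = -0.2248

-0.2248


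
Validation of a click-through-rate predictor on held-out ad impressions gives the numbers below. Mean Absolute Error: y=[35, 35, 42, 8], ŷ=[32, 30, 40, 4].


Absolute errors: |35-32|=3, |35-30|=5, |42-40|=2, |8-4|=4
Sum = 14
MAE = 14/4 = 7/2

7/2


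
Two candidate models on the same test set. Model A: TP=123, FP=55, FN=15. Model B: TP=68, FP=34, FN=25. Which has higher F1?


Model A: P=123/178=0.691, R=123/138=0.8913, F1=2PR/(P+R)=2TP/(2TP+FP+FN)=246/316=0.7785
Model B: P=68/102=0.6667, R=68/93=0.7312, F1=2PR/(P+R)=2TP/(2TP+FP+FN)=136/195=0.6974
0.7785 > 0.6974 → Model A

Model A


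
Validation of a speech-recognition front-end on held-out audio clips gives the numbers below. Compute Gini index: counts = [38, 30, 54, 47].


Probabilities: [38/169, 30/169, 54/169, 47/169] ≈ [0.2249, 0.1775, 0.3195, 0.2781]
Σpᵢ² = (1444 + 900 + 2916 + 2209)/169² = 7469/28561
Gini = 1 - Σpᵢ² = 1 - 7469/28561 = 0.7385

0.7385


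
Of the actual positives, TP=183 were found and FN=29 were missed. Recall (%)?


Recall = TP/(TP+FN)
= 183/(183+29)
= 183/212 = 86.32%

86.32%


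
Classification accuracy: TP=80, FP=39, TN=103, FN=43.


Accuracy = (TP+TN)/(TP+TN+FP+FN)
= (80+103)/(265)
= 183/265 = 69.06%

69.06%


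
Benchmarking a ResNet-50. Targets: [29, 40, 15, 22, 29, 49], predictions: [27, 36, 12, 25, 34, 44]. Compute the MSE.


Squared errors: (29-27)²=4, (40-36)²=16, (15-12)²=9, (22-25)²=9, (29-34)²=25, (49-44)²=25
Sum = 88
MSE = 88/6 = 44/3

44/3


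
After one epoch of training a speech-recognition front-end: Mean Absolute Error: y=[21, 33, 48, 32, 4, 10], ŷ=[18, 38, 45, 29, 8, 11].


Absolute errors: |21-18|=3, |33-38|=5, |48-45|=3, |32-29|=3, |4-8|=4, |10-11|=1
Sum = 19
MAE = 19/6 = 19/6

19/6


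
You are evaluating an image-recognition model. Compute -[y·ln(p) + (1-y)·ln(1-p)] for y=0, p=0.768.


BCE = -[y·ln(p) + (1-y)·ln(1-p)]
= -0 - 1·ln(1-0.768)
= -ln(0.232) = 1.461

1.461


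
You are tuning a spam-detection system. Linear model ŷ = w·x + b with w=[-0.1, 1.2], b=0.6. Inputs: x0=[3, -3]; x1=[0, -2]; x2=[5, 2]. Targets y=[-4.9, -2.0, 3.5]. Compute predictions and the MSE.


ŷ0 = (-0.1)·(3) + (1.2)·(-3) + 0.6 = -3.3
ŷ1 = (-0.1)·(0) + (1.2)·(-2) + 0.6 = -1.8
ŷ2 = (-0.1)·(5) + (1.2)·(2) + 0.6 = 2.5
errors² = [2.56, 0.04, 1.0]
MSE = 3.6000/3 = 1.2

1.2


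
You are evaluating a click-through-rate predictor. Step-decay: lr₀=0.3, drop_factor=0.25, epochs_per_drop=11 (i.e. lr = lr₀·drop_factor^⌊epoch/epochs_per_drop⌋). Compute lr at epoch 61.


n_drops = ⌊61/11⌋ = 5
lr = 0.3·0.25^5 = 0.3·0.0009765625 = 0.00029296875

0.00029296875


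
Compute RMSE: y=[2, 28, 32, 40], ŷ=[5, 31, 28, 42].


MSE = 38/4 = 9.5
RMSE = √(38/4) = 3.0822

3.0822


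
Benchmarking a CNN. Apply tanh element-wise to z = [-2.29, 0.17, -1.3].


tanh(-2.29) = -0.9797
tanh(0.17) = 0.1684
tanh(-1.3) = -0.8617
result = [-0.9797, 0.1684, -0.8617]

[-0.9797, 0.1684, -0.8617]


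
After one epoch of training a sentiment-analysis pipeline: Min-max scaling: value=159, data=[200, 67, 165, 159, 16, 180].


min=16, max=200
(159-16)/(200-16) = 143/184 = 0.7772

0.7772


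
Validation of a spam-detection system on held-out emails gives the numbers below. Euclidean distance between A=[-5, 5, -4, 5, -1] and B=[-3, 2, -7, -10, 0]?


d = √((-5+ 3)² + (5-2)² + (-4+ 7)² + (5+ 10)² + (-1-0)²)
  = √(4 + 9 + 9 + 225 + 1)
  = √248 = 15.748

15.748


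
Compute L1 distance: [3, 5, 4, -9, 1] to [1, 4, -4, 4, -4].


d = |3-1| + |5-4| + |4+ 4| + |-9-4| + |1+ 4|
  = 2 + 1 + 8 + 13 + 5
  = 29

29


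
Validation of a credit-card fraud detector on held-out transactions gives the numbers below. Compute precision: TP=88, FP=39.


Precision = TP/(TP+FP)
= 88/(88+39)
= 88/127 = 69.29%

69.29%


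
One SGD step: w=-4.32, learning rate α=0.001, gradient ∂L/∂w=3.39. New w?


w_new = w - α·∇
= -4.32 - 0.001·3.39
= -4.32 - 0.00339
= -4.32339

-4.32339


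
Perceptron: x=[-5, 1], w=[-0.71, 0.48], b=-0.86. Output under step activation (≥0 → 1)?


z = (-5)·(-0.71) + (1)·(0.48) - 0.86
  = 3.17
step(z) = 1 (z≥0)

1


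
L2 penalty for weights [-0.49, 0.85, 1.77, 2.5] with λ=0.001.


‖w‖₂² = (-0.49)² + (0.85)² + (1.77)² + (2.5)²
     = 0.2401 + 0.7225 + 3.1329 + 6.25
     = 10.3455
λ·‖w‖₂² = 0.001·10.3455 = 0.010346

0.010346


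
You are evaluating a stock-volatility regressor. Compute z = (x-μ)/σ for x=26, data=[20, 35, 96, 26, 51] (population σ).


μ = 45.6, σ = 27.2808
z = (26 - 45.6)/27.2808 = -0.7185

-0.7185


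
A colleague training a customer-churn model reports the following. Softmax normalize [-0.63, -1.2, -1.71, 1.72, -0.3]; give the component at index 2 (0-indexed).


Exponentials: e^-0.63=0.5326, e^-1.2=0.3012, e^-1.71=0.1809, e^1.72=5.5845, e^-0.3=0.7408
Sum = 7.34
Softmax = [0.0726, 0.041, 0.0246, 0.7608, 0.1009]
p[2] = 0.1809/7.34 = 0.0246

0.0246


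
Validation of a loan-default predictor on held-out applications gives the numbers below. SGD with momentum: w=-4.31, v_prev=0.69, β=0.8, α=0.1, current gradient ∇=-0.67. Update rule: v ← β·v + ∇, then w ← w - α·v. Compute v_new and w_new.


v_new = 0.8·0.69 - 0.67 = 0.552 - 0.67 = -0.118
w_new = -4.31 - 0.1·-0.118 = -4.31 + 0.0118 = -4.2982

v_new=-0.118, w_new=-4.2982


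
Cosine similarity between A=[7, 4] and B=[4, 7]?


A·B = 7·4 + 4·7 = 56
‖A‖ = √65 = 8.0623, ‖B‖ = √65 = 8.0623
cos = 56/(√65·√65) = 56/√4225 = 0.8615

0.8615


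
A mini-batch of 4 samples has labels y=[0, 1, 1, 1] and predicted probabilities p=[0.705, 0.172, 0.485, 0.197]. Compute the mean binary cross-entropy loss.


L[0] = -ln(1-0.705) = -ln(0.295) = 1.2208
L[1] = -ln(0.172) = 1.7603
L[2] = -ln(0.485) = 0.7236
L[3] = -ln(0.197) = 1.6246
mean = (1.2208 + 1.7603 + 0.7236 + 1.6246)/4 = 1.3323

1.3323


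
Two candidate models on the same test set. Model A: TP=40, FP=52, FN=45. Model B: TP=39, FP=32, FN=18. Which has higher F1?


Model A: P=40/92=0.4348, R=40/85=0.4706, F1=2PR/(P+R)=2TP/(2TP+FP+FN)=80/177=0.452
Model B: P=39/71=0.5493, R=39/57=0.6842, F1=2PR/(P+R)=2TP/(2TP+FP+FN)=78/128=0.6094
0.452 < 0.6094 → Model B

Model B


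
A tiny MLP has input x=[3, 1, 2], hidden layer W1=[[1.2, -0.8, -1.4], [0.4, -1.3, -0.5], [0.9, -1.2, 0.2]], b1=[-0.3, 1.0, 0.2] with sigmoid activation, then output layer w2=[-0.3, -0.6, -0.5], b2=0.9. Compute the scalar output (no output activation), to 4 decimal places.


z1[0] = (1.2)·(3) + (-0.8)·(1) + (-1.4)·(2) - 0.3 = -0.3
z1[1] = (0.4)·(3) + (-1.3)·(1) + (-0.5)·(2) + 1.0 = -0.1
z1[2] = (0.9)·(3) + (-1.2)·(1) + (0.2)·(2) + 0.2 = 2.1
h = sigmoid(z1) = [0.4256, 0.475, 0.8909]
output = (-0.3)·(0.4256) + (-0.6)·(0.475) + (-0.5)·(0.8909) + 0.9 = 0.0419

0.0419


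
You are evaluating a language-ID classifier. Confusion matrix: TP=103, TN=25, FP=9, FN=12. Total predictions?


Total = TP + TN + FP + FN
= 103 + 25 + 9 + 12
= 149
(Predicted positive: 112, predicted negative: 37)

149


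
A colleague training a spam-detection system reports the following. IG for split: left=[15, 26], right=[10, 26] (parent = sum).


Parent = [25, 52], H_parent = 0.9094
H_left = 0.9474 (n=41), H_right = 0.8524 (n=36)
H_children = (41/77)·0.9474 + (36/77)·0.8524 = 0.903
IG = 0.9094 - 0.903 = 0.0064

0.0064


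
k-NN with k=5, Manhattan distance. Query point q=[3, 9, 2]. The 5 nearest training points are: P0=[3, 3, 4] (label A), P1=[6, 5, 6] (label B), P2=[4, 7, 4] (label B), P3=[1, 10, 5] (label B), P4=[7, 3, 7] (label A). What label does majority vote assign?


d(q,P0) = 8  (label A)
d(q,P1) = 11  (label B)
d(q,P2) = 5  (label B)
d(q,P3) = 6  (label B)
d(q,P4) = 15  (label A)
Votes: A=2, B=3
Majority → B

B


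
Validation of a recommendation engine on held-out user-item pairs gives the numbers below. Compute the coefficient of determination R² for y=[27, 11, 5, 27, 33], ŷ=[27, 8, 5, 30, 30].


ȳ = 20.6
SS_res = Σ(y-ŷ)² = 27
SS_tot = Σ(y-ȳ)² = 571.2
R² = 1 - SS_res/SS_tot = 1 - 0.0473 = 0.9527

0.9527


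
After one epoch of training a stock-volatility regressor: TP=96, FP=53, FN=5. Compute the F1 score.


Precision = 96/149 = 0.6443
Recall = 96/101 = 0.9505
F1 = 2·P·R/(P+R) = 2·TP/(2·TP+FP+FN) = 192/(192+53+5) = 192/250 = 0.768

0.768


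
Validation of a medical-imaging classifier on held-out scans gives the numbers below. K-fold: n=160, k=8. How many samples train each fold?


Fold size = 160/8 = 20
Training per fold = 160 - 20 = 140

140


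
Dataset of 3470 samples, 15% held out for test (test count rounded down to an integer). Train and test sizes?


Test = ⌊3470·15/100⌋ = 520
Train = 3470 - 520 = 2950

Train: 2950, Test: 520


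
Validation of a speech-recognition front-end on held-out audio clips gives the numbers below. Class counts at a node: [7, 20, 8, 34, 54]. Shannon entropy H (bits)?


Probabilities: [7/123, 20/123, 8/123, 34/123, 54/123] ≈ [0.0569, 0.1626, 0.065, 0.2764, 0.439]
H = -((7/123)·log₂(7/123) + (20/123)·log₂(20/123) + (8/123)·log₂(8/123) + (34/123)·log₂(34/123) + (54/123)·log₂(54/123))
  = 1.952 bits

1.952 bits


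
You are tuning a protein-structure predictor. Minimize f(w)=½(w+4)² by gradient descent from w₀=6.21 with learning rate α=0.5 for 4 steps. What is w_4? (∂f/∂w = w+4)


step 1: grad = 6.21+4 = 10.21; w = 6.21 - 0.5·(10.21) = 1.105
step 2: grad = 1.105+4 = 5.105; w = 1.105 - 0.5·(5.105) = -1.4475
step 3: grad = -1.4475+4 = 2.5525; w = -1.4475 - 0.5·(2.5525) = -2.72375
step 4: grad = -2.72375+4 = 1.27625; w = -2.72375 - 0.5·(1.27625) = -3.361875

-3.361875


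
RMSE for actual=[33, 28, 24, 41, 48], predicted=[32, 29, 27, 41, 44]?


MSE = 27/5 = 5.4
RMSE = √(27/5) = 2.3238

2.3238


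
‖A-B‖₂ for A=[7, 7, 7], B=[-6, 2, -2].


d = √((7+ 6)² + (7-2)² + (7+ 2)²)
  = √(169 + 25 + 81)
  = √275 = 16.5831

16.5831


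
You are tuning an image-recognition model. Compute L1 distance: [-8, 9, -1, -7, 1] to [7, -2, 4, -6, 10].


d = |-8-7| + |9+ 2| + |-1-4| + |-7+ 6| + |1-10|
  = 15 + 11 + 5 + 1 + 9
  = 41

41


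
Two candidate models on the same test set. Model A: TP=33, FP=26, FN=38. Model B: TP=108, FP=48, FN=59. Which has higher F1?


Model A: P=33/59=0.5593, R=33/71=0.4648, F1=2PR/(P+R)=2TP/(2TP+FP+FN)=66/130=0.5077
Model B: P=108/156=0.6923, R=108/167=0.6467, F1=2PR/(P+R)=2TP/(2TP+FP+FN)=216/323=0.6687
0.5077 < 0.6687 → Model B

Model B


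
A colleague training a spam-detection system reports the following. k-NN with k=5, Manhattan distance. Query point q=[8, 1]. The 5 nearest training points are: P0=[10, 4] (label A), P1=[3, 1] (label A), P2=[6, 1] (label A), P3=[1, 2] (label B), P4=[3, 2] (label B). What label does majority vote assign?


d(q,P0) = 5  (label A)
d(q,P1) = 5  (label A)
d(q,P2) = 2  (label A)
d(q,P3) = 8  (label B)
d(q,P4) = 6  (label B)
Votes: A=3, B=2
Majority → A

A


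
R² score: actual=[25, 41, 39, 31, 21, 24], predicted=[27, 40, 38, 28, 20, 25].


ȳ = 30.1667
SS_res = Σ(y-ŷ)² = 17
SS_tot = Σ(y-ȳ)² = 344.83
R² = 1 - SS_res/SS_tot = 1 - 0.0493 = 0.9507

0.9507


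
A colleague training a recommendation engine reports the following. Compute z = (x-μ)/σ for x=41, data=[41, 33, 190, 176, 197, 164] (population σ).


μ = 133.5, σ = 69.0622
z = (41 - 133.5)/69.0622 = -1.3394

-1.3394


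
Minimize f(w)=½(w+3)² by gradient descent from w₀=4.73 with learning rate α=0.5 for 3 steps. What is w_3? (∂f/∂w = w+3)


step 1: grad = 4.73+3 = 7.73; w = 4.73 - 0.5·(7.73) = 0.865
step 2: grad = 0.865+3 = 3.865; w = 0.865 - 0.5·(3.865) = -1.0675
step 3: grad = -1.0675+3 = 1.9325; w = -1.0675 - 0.5·(1.9325) = -2.03375

-2.03375


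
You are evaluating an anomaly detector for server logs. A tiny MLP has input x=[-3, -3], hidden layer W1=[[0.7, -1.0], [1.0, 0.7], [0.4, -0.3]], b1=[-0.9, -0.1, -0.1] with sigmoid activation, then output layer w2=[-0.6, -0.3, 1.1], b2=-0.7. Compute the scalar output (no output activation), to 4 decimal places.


z1[0] = (0.7)·(-3) + (-1.0)·(-3) - 0.9 = 0.0
z1[1] = (1.0)·(-3) + (0.7)·(-3) - 0.1 = -5.2
z1[2] = (0.4)·(-3) + (-0.3)·(-3) - 0.1 = -0.4
h = sigmoid(z1) = [0.5, 0.0055, 0.4013]
output = (-0.6)·(0.5) + (-0.3)·(0.0055) + (1.1)·(0.4013) - 0.7 = -0.5602

-0.5602


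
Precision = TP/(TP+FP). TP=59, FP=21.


Precision = TP/(TP+FP)
= 59/(59+21)
= 59/80 = 73.75%

73.75%


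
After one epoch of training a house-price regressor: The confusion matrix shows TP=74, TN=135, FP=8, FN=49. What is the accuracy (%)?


Accuracy = (TP+TN)/(TP+TN+FP+FN)
= (74+135)/(266)
= 209/266 = 78.57%

78.57%


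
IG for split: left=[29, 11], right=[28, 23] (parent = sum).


Parent = [57, 34], H_parent = 0.9534
H_left = 0.8485 (n=40), H_right = 0.9931 (n=51)
H_children = (40/91)·0.8485 + (51/91)·0.9931 = 0.9295
IG = 0.9534 - 0.9295 = 0.0239

0.0239


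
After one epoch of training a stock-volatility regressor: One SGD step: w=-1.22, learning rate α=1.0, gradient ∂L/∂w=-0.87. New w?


w_new = w - α·∇
= -1.22 - 1.0·-0.87
= -1.22 + 0.87
= -0.35

-0.35


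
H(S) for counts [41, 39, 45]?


Probabilities: [41/125, 39/125, 45/125] ≈ [0.328, 0.312, 0.36]
H = -((41/125)·log₂(41/125) + (39/125)·log₂(39/125) + (45/125)·log₂(45/125))
  = 1.5824 bits

1.5824 bits


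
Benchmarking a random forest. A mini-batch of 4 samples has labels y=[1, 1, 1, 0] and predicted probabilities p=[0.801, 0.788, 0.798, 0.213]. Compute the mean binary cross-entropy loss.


L[0] = -ln(0.801) = 0.2219
L[1] = -ln(0.788) = 0.2383
L[2] = -ln(0.798) = 0.2256
L[3] = -ln(1-0.213) = -ln(0.787) = 0.2395
mean = (0.2219 + 0.2383 + 0.2256 + 0.2395)/4 = 0.2313

0.2313


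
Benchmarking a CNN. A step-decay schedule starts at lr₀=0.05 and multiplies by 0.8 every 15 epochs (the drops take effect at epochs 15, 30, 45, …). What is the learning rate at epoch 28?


n_drops = ⌊28/15⌋ = 1
lr = 0.05·0.8^1 = 0.05·0.8 = 0.04

0.04


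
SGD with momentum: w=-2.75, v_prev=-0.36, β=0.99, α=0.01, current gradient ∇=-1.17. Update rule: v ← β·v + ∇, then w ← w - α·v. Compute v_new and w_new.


v_new = 0.99·-0.36 - 1.17 = -0.3564 - 1.17 = -1.5264
w_new = -2.75 - 0.01·-1.5264 = -2.75 + 0.015264 = -2.734736

v_new=-1.5264, w_new=-2.734736


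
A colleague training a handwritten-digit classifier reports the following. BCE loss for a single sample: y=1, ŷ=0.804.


BCE = -[y·ln(p) + (1-y)·ln(1-p)]
= -1·ln(0.804) - 0
= -ln(0.804) = 0.2182

0.2182


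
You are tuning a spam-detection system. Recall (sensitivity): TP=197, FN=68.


Recall = TP/(TP+FN)
= 197/(197+68)
= 197/265 = 74.34%

74.34%


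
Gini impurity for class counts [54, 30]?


Probabilities: [54/84, 30/84] ≈ [0.6429, 0.3571]
Σpᵢ² = (2916 + 900)/84² = 3816/7056
Gini = 1 - Σpᵢ² = 1 - 3816/7056 = 0.4592

0.4592


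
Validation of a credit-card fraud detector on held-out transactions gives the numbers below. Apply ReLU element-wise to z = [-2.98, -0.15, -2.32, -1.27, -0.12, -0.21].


ReLU(-2.98) = max(0, -2.98) = 0.0
ReLU(-0.15) = max(0, -0.15) = 0.0
ReLU(-2.32) = max(0, -2.32) = 0.0
ReLU(-1.27) = max(0, -1.27) = 0.0
ReLU(-0.12) = max(0, -0.12) = 0.0
ReLU(-0.21) = max(0, -0.21) = 0.0
result = [0.0, 0.0, 0.0, 0.0, 0.0, 0.0]

[0.0, 0.0, 0.0, 0.0, 0.0, 0.0]


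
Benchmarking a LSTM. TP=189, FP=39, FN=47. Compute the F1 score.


Precision = 189/228 = 0.8289
Recall = 189/236 = 0.8008
F1 = 2·P·R/(P+R) = 2·TP/(2·TP+FP+FN) = 378/(378+39+47) = 378/464 = 0.8147

0.8147


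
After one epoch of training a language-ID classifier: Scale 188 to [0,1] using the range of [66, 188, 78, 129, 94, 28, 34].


min=28, max=188
(188-28)/(188-28) = 160/160 = 1.0

1.0


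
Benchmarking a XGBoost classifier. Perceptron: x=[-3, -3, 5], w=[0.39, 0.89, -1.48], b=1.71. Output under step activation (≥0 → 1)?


z = (-3)·(0.39) + (-3)·(0.89) + (5)·(-1.48) + 1.71
  = -9.53
step(z) = 0 (z<0)

0


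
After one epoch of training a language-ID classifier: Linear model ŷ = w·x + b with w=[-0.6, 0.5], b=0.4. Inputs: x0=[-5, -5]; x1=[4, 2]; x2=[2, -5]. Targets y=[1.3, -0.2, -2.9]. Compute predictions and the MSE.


ŷ0 = (-0.6)·(-5) + (0.5)·(-5) + 0.4 = 0.9
ŷ1 = (-0.6)·(4) + (0.5)·(2) + 0.4 = -1.0
ŷ2 = (-0.6)·(2) + (0.5)·(-5) + 0.4 = -3.3
errors² = [0.16, 0.64, 0.16]
MSE = 0.9600/3 = 0.32

0.32


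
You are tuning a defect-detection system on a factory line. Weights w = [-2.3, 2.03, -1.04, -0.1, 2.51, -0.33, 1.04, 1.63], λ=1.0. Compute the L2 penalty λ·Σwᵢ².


‖w‖₂² = (-2.3)² + (2.03)² + (-1.04)² + (-0.1)² + (2.51)² + (-0.33)² + (1.04)² + (1.63)²
     = 5.29 + 4.1209 + 1.0816 + 0.01 + 6.3001 + 0.1089 + 1.0816 + 2.6569
     = 20.65
λ·‖w‖₂² = 1.0·20.65 = 20.65

20.65


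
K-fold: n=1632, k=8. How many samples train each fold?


Fold size = 1632/8 = 204
Training per fold = 1632 - 204 = 1428

1428


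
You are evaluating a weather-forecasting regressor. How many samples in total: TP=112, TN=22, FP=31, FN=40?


Total = TP + TN + FP + FN
= 112 + 22 + 31 + 40
= 205
(Predicted positive: 143, predicted negative: 62)

205


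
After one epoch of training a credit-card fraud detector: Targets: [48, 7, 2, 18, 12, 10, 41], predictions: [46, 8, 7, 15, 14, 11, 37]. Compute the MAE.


Absolute errors: |48-46|=2, |7-8|=1, |2-7|=5, |18-15|=3, |12-14|=2, |10-11|=1, |41-37|=4
Sum = 18
MAE = 18/7 = 18/7

18/7


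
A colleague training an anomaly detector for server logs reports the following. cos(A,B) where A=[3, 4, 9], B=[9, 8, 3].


A·B = 3·9 + 4·8 + 9·3 = 86
‖A‖ = √106 = 10.2956, ‖B‖ = √154 = 12.4097
cos = 86/(√106·√154) = 86/√16324 = 0.6731

0.6731


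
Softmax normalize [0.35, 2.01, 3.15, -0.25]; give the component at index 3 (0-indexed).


Exponentials: e^0.35=1.4191, e^2.01=7.4633, e^3.15=23.3361, e^-0.25=0.7788
Sum = 32.9973
Softmax = [0.043, 0.2262, 0.7072, 0.0236]
p[3] = 0.7788/32.9973 = 0.0236

0.0236


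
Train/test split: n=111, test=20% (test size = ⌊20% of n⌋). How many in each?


Test = ⌊111·20/100⌋ = 22
Train = 111 - 22 = 89

Train: 89, Test: 22


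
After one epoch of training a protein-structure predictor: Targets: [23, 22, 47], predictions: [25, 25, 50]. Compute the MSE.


Squared errors: (23-25)²=4, (22-25)²=9, (47-50)²=9
Sum = 22
MSE = 22/3 = 22/3

22/3


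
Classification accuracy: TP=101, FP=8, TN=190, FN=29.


Accuracy = (TP+TN)/(TP+TN+FP+FN)
= (101+190)/(328)
= 291/328 = 88.72%

88.72%


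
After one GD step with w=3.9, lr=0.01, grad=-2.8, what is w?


w_new = w - α·∇
= 3.9 - 0.01·-2.8
= 3.9 + 0.028
= 3.928

3.928


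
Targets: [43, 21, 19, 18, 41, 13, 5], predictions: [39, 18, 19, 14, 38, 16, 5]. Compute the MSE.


Squared errors: (43-39)²=16, (21-18)²=9, (19-19)²=0, (18-14)²=16, (41-38)²=9, (13-16)²=9, (5-5)²=0
Sum = 59
MSE = 59/7 = 59/7

59/7


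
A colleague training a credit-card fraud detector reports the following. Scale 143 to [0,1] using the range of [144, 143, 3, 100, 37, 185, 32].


min=3, max=185
(143-3)/(185-3) = 140/182 = 0.7692

0.7692


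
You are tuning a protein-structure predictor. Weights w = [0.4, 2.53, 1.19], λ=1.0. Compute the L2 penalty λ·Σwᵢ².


‖w‖₂² = (0.4)² + (2.53)² + (1.19)²
     = 0.16 + 6.4009 + 1.4161
     = 7.977
λ·‖w‖₂² = 1.0·7.977 = 7.977

7.977


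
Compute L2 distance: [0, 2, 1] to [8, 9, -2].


d = √((0-8)² + (2-9)² + (1+ 2)²)
  = √(64 + 49 + 9)
  = √122 = 11.0454

11.0454


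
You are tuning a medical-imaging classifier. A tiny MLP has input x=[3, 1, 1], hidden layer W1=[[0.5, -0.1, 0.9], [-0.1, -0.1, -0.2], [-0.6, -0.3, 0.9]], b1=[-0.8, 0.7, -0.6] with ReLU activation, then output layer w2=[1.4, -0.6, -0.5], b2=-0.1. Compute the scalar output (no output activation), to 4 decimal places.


z1[0] = (0.5)·(3) + (-0.1)·(1) + (0.9)·(1) - 0.8 = 1.5
z1[1] = (-0.1)·(3) + (-0.1)·(1) + (-0.2)·(1) + 0.7 = 0.1
z1[2] = (-0.6)·(3) + (-0.3)·(1) + (0.9)·(1) - 0.6 = -1.8
h = ReLU(z1) = [1.5, 0.1, 0.0]
output = (1.4)·(1.5) + (-0.6)·(0.1) + (-0.5)·(0.0) - 0.1 = 1.94

1.94


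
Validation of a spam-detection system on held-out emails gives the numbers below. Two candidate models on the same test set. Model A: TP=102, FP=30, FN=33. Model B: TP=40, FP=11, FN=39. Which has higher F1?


Model A: P=102/132=0.7727, R=102/135=0.7556, F1=2PR/(P+R)=2TP/(2TP+FP+FN)=204/267=0.764
Model B: P=40/51=0.7843, R=40/79=0.5063, F1=2PR/(P+R)=2TP/(2TP+FP+FN)=80/130=0.6154
0.764 > 0.6154 → Model A

Model A


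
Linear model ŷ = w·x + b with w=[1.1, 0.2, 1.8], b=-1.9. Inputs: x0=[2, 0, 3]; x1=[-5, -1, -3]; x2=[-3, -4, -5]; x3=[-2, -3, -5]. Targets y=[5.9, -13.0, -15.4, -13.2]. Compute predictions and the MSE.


ŷ0 = (1.1)·(2) + (0.2)·(0) + (1.8)·(3) - 1.9 = 5.7
ŷ1 = (1.1)·(-5) + (0.2)·(-1) + (1.8)·(-3) - 1.9 = -13.0
ŷ2 = (1.1)·(-3) + (0.2)·(-4) + (1.8)·(-5) - 1.9 = -15.0
ŷ3 = (1.1)·(-2) + (0.2)·(-3) + (1.8)·(-5) - 1.9 = -13.7
errors² = [0.04, 0.0, 0.16, 0.25]
MSE = 0.4500/4 = 0.1125

0.1125


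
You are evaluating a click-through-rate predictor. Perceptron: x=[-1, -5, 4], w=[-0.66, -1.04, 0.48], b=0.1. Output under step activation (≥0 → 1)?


z = (-1)·(-0.66) + (-5)·(-1.04) + (4)·(0.48) + 0.1
  = 7.88
step(z) = 1 (z≥0)

1


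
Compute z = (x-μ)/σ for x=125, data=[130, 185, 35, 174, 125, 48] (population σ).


μ = 116.1667, σ = 57.1356
z = (125 - 116.1667)/57.1356 = 0.1546

0.1546


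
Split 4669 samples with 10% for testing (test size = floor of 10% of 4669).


Test = ⌊4669·10/100⌋ = 466
Train = 4669 - 466 = 4203

Train: 4203, Test: 466


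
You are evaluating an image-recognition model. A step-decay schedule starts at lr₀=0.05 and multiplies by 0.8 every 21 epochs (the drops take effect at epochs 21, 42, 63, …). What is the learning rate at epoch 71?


n_drops = ⌊71/21⌋ = 3
lr = 0.05·0.8^3 = 0.05·0.512 = 0.0256

0.0256


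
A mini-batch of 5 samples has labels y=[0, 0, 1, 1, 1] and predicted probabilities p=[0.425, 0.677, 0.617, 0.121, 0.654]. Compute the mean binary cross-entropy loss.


L[0] = -ln(1-0.425) = -ln(0.575) = 0.5534
L[1] = -ln(1-0.677) = -ln(0.323) = 1.1301
L[2] = -ln(0.617) = 0.4829
L[3] = -ln(0.121) = 2.112
L[4] = -ln(0.654) = 0.4246
mean = (0.5534 + 1.1301 + 0.4829 + 2.112 + 0.4246)/5 = 0.9406

0.9406


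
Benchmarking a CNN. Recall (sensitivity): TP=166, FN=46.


Recall = TP/(TP+FN)
= 166/(166+46)
= 166/212 = 78.3%

78.3%


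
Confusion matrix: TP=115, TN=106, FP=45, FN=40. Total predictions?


Total = TP + TN + FP + FN
= 115 + 106 + 45 + 40
= 306
(Predicted positive: 160, predicted negative: 146)

306


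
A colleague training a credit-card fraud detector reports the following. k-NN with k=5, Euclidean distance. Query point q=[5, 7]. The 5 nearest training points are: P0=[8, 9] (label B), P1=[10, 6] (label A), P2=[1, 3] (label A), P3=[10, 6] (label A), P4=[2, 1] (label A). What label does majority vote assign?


d(q,P0) = 3.6056  (label B)
d(q,P1) = 5.099  (label A)
d(q,P2) = 5.6569  (label A)
d(q,P3) = 5.099  (label A)
d(q,P4) = 6.7082  (label A)
Votes: A=4, B=1
Majority → A

A
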